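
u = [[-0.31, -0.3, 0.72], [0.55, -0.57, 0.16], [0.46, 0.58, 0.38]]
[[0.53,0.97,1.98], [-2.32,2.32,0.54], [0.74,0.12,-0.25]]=u@[[-2.03,1.76,-0.75], [2.34,-2.02,-1.12], [0.84,1.26,1.96]]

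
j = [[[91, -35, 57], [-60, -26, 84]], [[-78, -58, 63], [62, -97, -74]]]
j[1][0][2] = 63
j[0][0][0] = 91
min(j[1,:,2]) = -74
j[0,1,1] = -26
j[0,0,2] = 57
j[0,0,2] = 57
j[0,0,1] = -35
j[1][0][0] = -78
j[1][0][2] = 63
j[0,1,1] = -26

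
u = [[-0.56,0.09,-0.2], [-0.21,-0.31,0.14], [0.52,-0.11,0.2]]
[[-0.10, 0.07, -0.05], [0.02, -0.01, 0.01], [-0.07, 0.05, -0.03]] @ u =[[0.02, -0.03, 0.02], [-0.0, 0.00, -0.00], [0.01, -0.02, 0.02]]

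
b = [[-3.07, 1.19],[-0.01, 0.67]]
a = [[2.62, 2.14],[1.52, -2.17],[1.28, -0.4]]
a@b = [[-8.06, 4.55], [-4.64, 0.35], [-3.93, 1.26]]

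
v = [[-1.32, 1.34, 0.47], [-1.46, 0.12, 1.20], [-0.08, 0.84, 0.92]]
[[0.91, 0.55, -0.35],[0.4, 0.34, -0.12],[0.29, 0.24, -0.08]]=v @ [[-0.31, -0.18, 0.13], [0.40, 0.22, -0.16], [-0.08, 0.04, 0.07]]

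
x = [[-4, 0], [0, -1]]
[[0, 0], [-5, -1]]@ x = [[0, 0], [20, 1]]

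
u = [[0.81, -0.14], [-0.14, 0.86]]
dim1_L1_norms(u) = [0.95, 1.0]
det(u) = 0.68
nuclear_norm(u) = 1.67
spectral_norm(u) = 0.98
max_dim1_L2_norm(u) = 0.87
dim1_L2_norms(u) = [0.82, 0.87]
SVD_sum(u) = [[0.40,-0.48], [-0.48,0.57]] + [[0.41, 0.34], [0.34, 0.29]]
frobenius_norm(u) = 1.20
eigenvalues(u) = [0.69, 0.98]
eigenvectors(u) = [[-0.77, 0.64], [-0.64, -0.77]]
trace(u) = 1.67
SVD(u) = [[-0.64, 0.77], [0.77, 0.64]] @ diag([0.977214626533279, 0.6927853734667211]) @ [[-0.64, 0.77], [0.77, 0.64]]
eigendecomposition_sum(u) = [[0.41, 0.34],[0.34, 0.29]] + [[0.4, -0.48], [-0.48, 0.57]]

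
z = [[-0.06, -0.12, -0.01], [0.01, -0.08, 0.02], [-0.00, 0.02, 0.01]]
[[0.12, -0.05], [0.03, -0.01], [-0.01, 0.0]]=z @ [[-0.83,0.45], [-0.59,0.15], [-0.24,0.08]]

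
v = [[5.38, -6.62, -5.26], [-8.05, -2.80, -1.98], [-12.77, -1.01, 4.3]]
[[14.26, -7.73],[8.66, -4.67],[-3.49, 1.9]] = v@ [[-0.3, 0.16], [-0.88, 0.48], [-1.91, 1.03]]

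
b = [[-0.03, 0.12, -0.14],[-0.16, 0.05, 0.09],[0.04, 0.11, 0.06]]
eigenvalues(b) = [(-0.04+0.16j), (-0.04-0.16j), (0.16+0j)]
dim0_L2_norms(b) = [0.17, 0.17, 0.18]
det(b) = 0.00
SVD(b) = [[0.42, 0.88, -0.2], [-0.90, 0.38, -0.22], [-0.12, 0.27, 0.95]] @ diag([0.19408177685679256, 0.18771738767456841, 0.12447668961193495]) @ [[0.65, -0.04, -0.76], [-0.41, 0.83, -0.39], [0.64, 0.56, 0.52]]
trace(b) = 0.08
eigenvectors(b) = [[(0.72+0j), (0.72-0j), (-0.09+0j)], [(0.12+0.56j), 0.12-0.56j, 0.69+0.00j], [0.16-0.36j, 0.16+0.36j, (0.71+0j)]]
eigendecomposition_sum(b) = [[-0.02+0.08j, 0.06+0.02j, -0.06-0.01j], [-0.06-0.00j, (-0.01+0.05j), (-0-0.05j)], [0.04+0.03j, (0.02-0.03j), (-0.02+0.03j)]] + [[(-0.02-0.08j), 0.06-0.02j, -0.06+0.01j], [-0.06+0.00j, (-0.01-0.05j), (-0+0.05j)], [0.04-0.03j, 0.02+0.03j, -0.02-0.03j]] + [[0j, (-0.01+0j), (-0.01-0j)], [-0.03-0.00j, (0.06-0j), (0.1+0j)], [-0.03-0.00j, (0.06-0j), 0.10+0.00j]]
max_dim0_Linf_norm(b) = 0.16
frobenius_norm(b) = 0.30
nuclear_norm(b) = 0.51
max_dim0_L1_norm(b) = 0.29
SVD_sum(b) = [[0.05,-0.0,-0.06], [-0.11,0.01,0.13], [-0.02,0.0,0.02]] + [[-0.07, 0.14, -0.06],[-0.03, 0.06, -0.03],[-0.02, 0.04, -0.02]] + [[-0.02, -0.01, -0.01], [-0.02, -0.02, -0.01], [0.08, 0.07, 0.06]]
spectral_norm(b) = 0.19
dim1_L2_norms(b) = [0.19, 0.19, 0.13]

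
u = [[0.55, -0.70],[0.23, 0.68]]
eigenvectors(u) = [[0.87+0.00j, (0.87-0j)], [-0.08-0.49j, -0.08+0.49j]]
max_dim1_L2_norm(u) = 0.89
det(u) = 0.54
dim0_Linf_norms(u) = [0.55, 0.7]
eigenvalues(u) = [(0.62+0.4j), (0.62-0.4j)]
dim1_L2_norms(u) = [0.89, 0.72]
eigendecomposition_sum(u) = [[0.28+0.25j,(-0.35+0.54j)], [(0.12-0.18j),(0.34+0.15j)]] + [[(0.28-0.25j), (-0.35-0.54j)], [0.12+0.18j, 0.34-0.15j]]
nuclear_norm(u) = 1.54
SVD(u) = [[-0.83, 0.56], [0.56, 0.83]] @ diag([1.014829543358516, 0.5271821297490518]) @ [[-0.32, 0.95], [0.95, 0.32]]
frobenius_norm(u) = 1.14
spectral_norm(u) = 1.01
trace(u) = 1.23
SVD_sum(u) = [[0.27, -0.80],[-0.18, 0.54]] + [[0.28, 0.1],[0.41, 0.14]]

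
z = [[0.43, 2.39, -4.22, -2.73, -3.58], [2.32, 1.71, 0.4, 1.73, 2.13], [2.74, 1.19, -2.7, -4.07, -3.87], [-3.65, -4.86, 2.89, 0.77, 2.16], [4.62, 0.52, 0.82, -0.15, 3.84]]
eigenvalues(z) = [(0.54+5.43j), (0.54-5.43j), (3.91+0j), (-0.47+0.69j), (-0.47-0.69j)]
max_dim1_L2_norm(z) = 7.11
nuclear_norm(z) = 23.88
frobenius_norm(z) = 13.98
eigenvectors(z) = [[0.33+0.39j, 0.33-0.39j, (0.02+0j), (-0.41+0.08j), (-0.41-0.08j)], [(-0.08-0.08j), (-0.08+0.08j), -0.47+0.00j, 0.48+0.12j, (0.48-0.12j)], [0.62+0.00j, 0.62-0.00j, (0.19+0j), 0.29+0.23j, (0.29-0.23j)], [-0.36-0.19j, (-0.36+0.19j), 0.33+0.00j, (-0.57+0j), -0.57-0.00j], [(0.07-0.42j), 0.07+0.42j, -0.80+0.00j, 0.33-0.09j, 0.33+0.09j]]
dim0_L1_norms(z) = [13.76, 10.67, 11.03, 9.45, 15.58]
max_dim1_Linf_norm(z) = 4.86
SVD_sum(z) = [[1.99, 2.69, -3.30, -2.59, -3.42], [-0.19, -0.26, 0.31, 0.25, 0.33], [2.03, 2.75, -3.37, -2.64, -3.49], [-1.93, -2.61, 3.20, 2.51, 3.32], [-0.24, -0.32, 0.40, 0.31, 0.41]] + [[-1.13, -0.50, -0.12, -0.22, -0.77], [2.87, 1.28, 0.31, 0.57, 1.95], [-0.27, -0.12, -0.03, -0.05, -0.18], [-2.27, -1.01, -0.24, -0.45, -1.54], [4.39, 1.96, 0.47, 0.87, 2.99]] + [[-0.14, 0.26, -0.06, 0.27, -0.03],  [-0.42, 0.77, -0.18, 0.82, -0.09],  [0.79, -1.43, 0.33, -1.52, 0.17],  [0.65, -1.17, 0.27, -1.25, 0.14],  [0.62, -1.13, 0.26, -1.21, 0.13]] + [[-0.3,-0.04,-0.73,-0.21,0.65], [0.01,0.00,0.03,0.01,-0.02], [0.16,0.02,0.39,0.11,-0.35], [-0.12,-0.02,-0.3,-0.08,0.26], [-0.14,-0.02,-0.33,-0.09,0.30]] + [[0.01,-0.02,-0.01,0.02,-0.01],[0.05,-0.09,-0.07,0.09,-0.03],[0.02,-0.03,-0.03,0.03,-0.01],[0.03,-0.05,-0.04,0.05,-0.02],[-0.02,0.03,0.02,-0.03,0.01]]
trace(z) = 4.05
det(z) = 81.24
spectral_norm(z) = 11.04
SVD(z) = [[-0.58, 0.19, 0.11, -0.77, -0.14], [0.05, -0.49, 0.33, 0.03, -0.8], [-0.59, 0.05, -0.62, 0.42, -0.31], [0.56, 0.39, -0.51, -0.32, -0.42], [0.07, -0.75, -0.49, -0.36, 0.25]] @ diag([11.035293996035897, 7.634488915643195, 3.663390388528703, 1.3463719694639351, 0.19549628910187908]) @ [[-0.31, -0.42, 0.52, 0.41, 0.54], [-0.76, -0.34, -0.08, -0.15, -0.52], [-0.35, 0.63, -0.15, 0.67, -0.07], [0.29, 0.04, 0.7, 0.20, -0.62], [-0.33, 0.55, 0.47, -0.57, 0.22]]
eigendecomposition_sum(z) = [[(0.54+1.19j),1.86-0.80j,(-1.88-0.11j),(-0.83-1.75j),(-1.86-0.25j)], [(-0.13-0.26j),(-0.4+0.2j),(0.42+0j),(0.21+0.38j),(0.42+0.03j)], [1.53+0.43j,(0.73-2.36j),(-1.59+1.66j),-2.28-0.60j,(-1.7+1.53j)], [-0.76-0.72j,-1.15+1.15j,(1.44-0.48j),1.15+1.06j,1.47-0.37j], [(0.47-0.99j),-1.52-0.77j,(0.94+1.27j),(-0.67+1.48j),(0.84+1.33j)]] + [[0.54-1.19j,(1.86+0.8j),(-1.88+0.11j),-0.83+1.75j,(-1.86+0.25j)], [(-0.13+0.26j),-0.40-0.20j,(0.42-0j),0.21-0.38j,(0.42-0.03j)], [1.53-0.43j,(0.73+2.36j),-1.59-1.66j,-2.28+0.60j,-1.70-1.53j], [(-0.76+0.72j),-1.15-1.15j,1.44+0.48j,(1.15-1.06j),(1.47+0.37j)], [0.47+0.99j,(-1.52+0.77j),0.94-1.27j,(-0.67-1.48j),(0.84-1.33j)]] + [[-0.07+0.00j, -0.05+0.00j, 0.03+0.00j, -0.01+0.00j, (-0.05-0j)],[1.88-0.00j, 1.44-0.00j, (-0.85-0j), 0.20-0.00j, 1.36+0.00j],[(-0.77+0j), -0.59+0.00j, 0.35+0.00j, (-0.08+0j), (-0.56-0j)],[-1.31+0.00j, -1.01+0.00j, 0.60+0.00j, -0.14+0.00j, (-0.95-0j)],[3.22-0.00j, 2.48-0.00j, -1.46-0.00j, 0.35-0.00j, (2.33+0j)]] + [[-0.29+0.09j, -0.64-0.32j, -0.24-0.11j, (-0.53-0.02j), (0.1+0.15j)], [0.36+0.05j, (0.54+0.65j), 0.21+0.24j, 0.56+0.28j, -0.03-0.21j], [0.22+0.14j, (0.16+0.61j), (0.06+0.23j), 0.29+0.36j, (0.04-0.15j)], [-0.41+0.04j, (-0.77-0.58j), -0.29-0.21j, (-0.69-0.16j), 0.09+0.22j], [(0.23-0.09j), (0.53+0.21j), (0.2+0.08j), (0.42-0.02j), (-0.09-0.11j)]] + [[-0.29-0.09j, (-0.64+0.32j), -0.24+0.11j, -0.53+0.02j, 0.10-0.15j],[0.36-0.05j, (0.54-0.65j), (0.21-0.24j), (0.56-0.28j), (-0.03+0.21j)],[(0.22-0.14j), (0.16-0.61j), 0.06-0.23j, (0.29-0.36j), 0.04+0.15j],[-0.41-0.04j, -0.77+0.58j, -0.29+0.21j, (-0.69+0.16j), 0.09-0.22j],[(0.23+0.09j), 0.53-0.21j, (0.2-0.08j), 0.42+0.02j, (-0.09+0.11j)]]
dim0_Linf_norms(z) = [4.62, 4.86, 4.22, 4.07, 3.87]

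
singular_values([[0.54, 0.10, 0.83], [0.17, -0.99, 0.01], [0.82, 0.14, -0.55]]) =[1.01, 1.0, 1.0]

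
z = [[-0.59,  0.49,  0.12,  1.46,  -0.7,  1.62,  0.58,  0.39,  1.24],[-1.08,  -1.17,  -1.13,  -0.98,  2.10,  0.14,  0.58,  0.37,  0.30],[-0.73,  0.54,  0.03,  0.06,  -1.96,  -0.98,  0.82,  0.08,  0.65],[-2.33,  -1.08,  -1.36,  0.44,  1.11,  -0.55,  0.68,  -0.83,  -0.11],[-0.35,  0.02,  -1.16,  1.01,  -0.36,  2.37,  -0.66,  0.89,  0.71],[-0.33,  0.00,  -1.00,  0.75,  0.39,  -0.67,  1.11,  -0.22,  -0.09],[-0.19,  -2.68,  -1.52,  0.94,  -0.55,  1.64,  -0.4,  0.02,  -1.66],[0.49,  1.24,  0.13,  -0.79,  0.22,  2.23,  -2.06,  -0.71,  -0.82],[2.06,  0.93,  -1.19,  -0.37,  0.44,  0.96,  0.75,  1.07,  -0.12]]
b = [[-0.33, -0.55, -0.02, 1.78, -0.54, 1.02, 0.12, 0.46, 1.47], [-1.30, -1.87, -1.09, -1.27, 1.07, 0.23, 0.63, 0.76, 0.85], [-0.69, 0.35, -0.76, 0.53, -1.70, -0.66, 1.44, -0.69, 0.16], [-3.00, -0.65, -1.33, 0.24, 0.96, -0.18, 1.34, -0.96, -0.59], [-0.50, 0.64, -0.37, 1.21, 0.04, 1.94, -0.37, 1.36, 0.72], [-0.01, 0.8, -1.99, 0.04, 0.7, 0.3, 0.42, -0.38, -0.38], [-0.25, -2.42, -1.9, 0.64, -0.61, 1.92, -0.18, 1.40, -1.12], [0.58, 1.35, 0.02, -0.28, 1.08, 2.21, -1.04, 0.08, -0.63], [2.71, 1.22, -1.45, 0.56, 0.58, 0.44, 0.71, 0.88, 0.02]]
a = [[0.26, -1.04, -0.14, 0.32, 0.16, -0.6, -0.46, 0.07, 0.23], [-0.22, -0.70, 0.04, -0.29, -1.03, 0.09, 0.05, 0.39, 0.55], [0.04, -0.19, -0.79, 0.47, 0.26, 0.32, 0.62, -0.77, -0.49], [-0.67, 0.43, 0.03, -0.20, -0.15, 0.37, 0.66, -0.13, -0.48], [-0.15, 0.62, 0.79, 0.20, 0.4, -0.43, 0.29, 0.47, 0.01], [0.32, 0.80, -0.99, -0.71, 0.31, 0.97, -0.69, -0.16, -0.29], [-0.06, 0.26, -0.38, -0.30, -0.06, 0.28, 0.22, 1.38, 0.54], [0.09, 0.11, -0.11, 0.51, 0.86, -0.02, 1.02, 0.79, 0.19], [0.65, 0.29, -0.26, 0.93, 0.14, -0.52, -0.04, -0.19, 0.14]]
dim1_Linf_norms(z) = [1.62, 2.1, 1.96, 2.33, 2.37, 1.11, 2.68, 2.23, 2.06]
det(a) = 0.00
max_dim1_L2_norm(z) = 4.04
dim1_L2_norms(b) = [2.7, 3.3, 2.71, 3.91, 2.92, 2.38, 4.15, 3.13, 3.61]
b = z + a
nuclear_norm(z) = 23.57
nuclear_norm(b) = 25.26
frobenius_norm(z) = 9.38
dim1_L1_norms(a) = [3.28, 3.36, 3.95, 3.12, 3.36, 5.24, 3.48, 3.7, 3.16]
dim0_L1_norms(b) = [9.37, 9.85, 8.93, 6.55, 7.28, 8.9, 6.25, 6.97, 5.94]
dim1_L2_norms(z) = [2.81, 3.12, 2.59, 3.37, 3.16, 1.89, 4.04, 3.59, 3.08]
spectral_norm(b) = 5.37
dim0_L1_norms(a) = [2.46, 4.44, 3.53, 3.93, 3.37, 3.6, 4.05, 4.35, 2.92]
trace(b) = -2.46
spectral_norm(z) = 5.05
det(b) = 1285.99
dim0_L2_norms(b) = [4.39, 3.82, 3.65, 2.72, 2.76, 3.77, 2.49, 2.63, 2.36]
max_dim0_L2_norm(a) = 1.89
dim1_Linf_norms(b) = [1.78, 1.87, 1.7, 3.0, 1.94, 1.99, 2.42, 2.21, 2.71]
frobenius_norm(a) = 4.54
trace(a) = 1.09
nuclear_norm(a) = 11.00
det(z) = -1.99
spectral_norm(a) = 2.35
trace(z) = -3.55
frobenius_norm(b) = 9.75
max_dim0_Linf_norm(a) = 1.38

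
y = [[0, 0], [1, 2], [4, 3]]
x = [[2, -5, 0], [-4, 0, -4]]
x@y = [[-5, -10], [-16, -12]]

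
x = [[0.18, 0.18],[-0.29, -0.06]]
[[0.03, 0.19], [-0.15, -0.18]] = x@ [[0.61, 0.49], [-0.45, 0.59]]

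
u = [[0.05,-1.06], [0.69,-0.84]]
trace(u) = -0.79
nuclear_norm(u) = 1.92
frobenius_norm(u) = 1.52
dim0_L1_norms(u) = [0.74, 1.9]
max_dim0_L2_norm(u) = 1.35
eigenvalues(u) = [(-0.4+0.73j), (-0.4-0.73j)]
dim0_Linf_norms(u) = [0.69, 1.06]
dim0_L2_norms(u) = [0.69, 1.35]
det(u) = 0.69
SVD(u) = [[-0.70, -0.72],[-0.72, 0.70]] @ diag([1.4419492717143239, 0.4781028109126039]) @ [[-0.37, 0.93], [0.93, 0.37]]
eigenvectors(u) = [[(0.78+0j), 0.78-0.00j], [0.33-0.54j, 0.33+0.54j]]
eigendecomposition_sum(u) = [[0.03+0.49j, -0.53-0.29j], [(0.35+0.19j), -0.42+0.24j]] + [[(0.03-0.49j), (-0.53+0.29j)], [(0.35-0.19j), (-0.42-0.24j)]]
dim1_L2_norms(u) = [1.06, 1.09]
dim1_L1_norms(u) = [1.11, 1.53]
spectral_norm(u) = 1.44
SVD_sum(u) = [[0.37, -0.93], [0.38, -0.96]] + [[-0.32, -0.13], [0.31, 0.12]]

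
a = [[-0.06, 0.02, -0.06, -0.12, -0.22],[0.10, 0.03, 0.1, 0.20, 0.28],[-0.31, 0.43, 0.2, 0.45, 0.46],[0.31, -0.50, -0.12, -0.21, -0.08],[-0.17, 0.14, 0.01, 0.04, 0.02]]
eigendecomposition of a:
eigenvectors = [[(-0.15+0j),0.06+0.03j,(0.06-0.03j),-0.17+0.00j,(0.21+0j)], [(0.1+0j),(-0.16-0.08j),-0.16+0.08j,(0.06+0j),0.26+0.00j], [(-0.67+0j),-0.71+0.00j,-0.71-0.00j,(0.7+0j),(-0.92+0j)], [0.67+0.00j,(0.6-0.25j),(0.6+0.25j),(-0.64+0j),0.15+0.00j], [(-0.27+0j),-0.16+0.07j,-0.16-0.07j,0.28+0.00j,0.13+0.00j]]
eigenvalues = [(-0.2+0j), (0.04+0.17j), (0.04-0.17j), (0.09+0j), (0.01+0j)]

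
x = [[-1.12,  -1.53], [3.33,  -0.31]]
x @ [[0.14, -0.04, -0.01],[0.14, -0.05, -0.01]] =[[-0.37, 0.12, 0.03], [0.42, -0.12, -0.03]]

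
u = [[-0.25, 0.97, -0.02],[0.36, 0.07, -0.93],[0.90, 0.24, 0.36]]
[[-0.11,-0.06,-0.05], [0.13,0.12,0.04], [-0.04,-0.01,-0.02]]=u @ [[0.04, 0.05, 0.01],[-0.11, -0.05, -0.05],[-0.13, -0.11, -0.04]]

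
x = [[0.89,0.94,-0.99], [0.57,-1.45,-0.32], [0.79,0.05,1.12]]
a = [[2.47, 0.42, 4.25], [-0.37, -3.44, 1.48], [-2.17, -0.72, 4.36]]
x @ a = [[4.0, -2.15, 0.86],[2.64, 5.46, -1.12],[-0.50, -0.65, 8.31]]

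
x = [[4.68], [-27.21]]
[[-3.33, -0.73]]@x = [[4.28]]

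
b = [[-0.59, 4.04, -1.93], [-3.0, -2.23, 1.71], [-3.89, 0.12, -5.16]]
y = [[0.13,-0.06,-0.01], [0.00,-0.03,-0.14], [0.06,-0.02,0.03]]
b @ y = [[-0.19, -0.05, -0.62], [-0.29, 0.21, 0.39], [-0.82, 0.33, -0.13]]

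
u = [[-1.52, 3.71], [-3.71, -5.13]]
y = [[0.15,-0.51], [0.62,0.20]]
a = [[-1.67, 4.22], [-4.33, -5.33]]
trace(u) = -6.65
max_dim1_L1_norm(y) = 0.82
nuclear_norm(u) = 9.96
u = y + a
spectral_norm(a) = 7.36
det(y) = 0.35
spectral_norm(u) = 6.79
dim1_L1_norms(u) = [5.23, 8.84]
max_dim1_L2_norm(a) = 6.87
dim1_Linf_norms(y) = [0.51, 0.62]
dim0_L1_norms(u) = [5.23, 8.84]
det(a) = 27.17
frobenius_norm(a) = 8.23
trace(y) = 0.35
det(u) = 21.56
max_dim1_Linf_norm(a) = 5.33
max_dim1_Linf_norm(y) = 0.62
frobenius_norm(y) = 0.84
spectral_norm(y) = 0.65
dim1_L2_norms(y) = [0.53, 0.65]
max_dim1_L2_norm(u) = 6.33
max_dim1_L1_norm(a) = 9.66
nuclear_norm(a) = 11.05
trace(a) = -7.00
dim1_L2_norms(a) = [4.54, 6.87]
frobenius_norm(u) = 7.49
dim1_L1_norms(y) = [0.66, 0.82]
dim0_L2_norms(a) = [4.64, 6.8]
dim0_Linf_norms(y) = [0.62, 0.51]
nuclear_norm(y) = 1.18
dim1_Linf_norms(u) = [3.71, 5.13]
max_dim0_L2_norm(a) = 6.8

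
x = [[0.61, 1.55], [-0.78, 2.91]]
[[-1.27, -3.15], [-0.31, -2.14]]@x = [[1.68, -11.14], [1.48, -6.71]]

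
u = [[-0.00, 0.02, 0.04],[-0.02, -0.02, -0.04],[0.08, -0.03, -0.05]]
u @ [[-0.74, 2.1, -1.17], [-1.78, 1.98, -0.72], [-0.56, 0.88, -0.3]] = [[-0.06, 0.07, -0.03], [0.07, -0.12, 0.05], [0.02, 0.06, -0.06]]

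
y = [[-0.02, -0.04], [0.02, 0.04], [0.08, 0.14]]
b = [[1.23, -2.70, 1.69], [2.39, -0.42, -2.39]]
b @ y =[[0.06, 0.08],[-0.25, -0.45]]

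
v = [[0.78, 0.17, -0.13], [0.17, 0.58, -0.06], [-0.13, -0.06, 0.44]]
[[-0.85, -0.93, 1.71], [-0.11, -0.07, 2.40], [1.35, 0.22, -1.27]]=v @ [[-0.67, -1.22, 1.06], [0.31, 0.25, 3.61], [2.91, 0.18, -2.08]]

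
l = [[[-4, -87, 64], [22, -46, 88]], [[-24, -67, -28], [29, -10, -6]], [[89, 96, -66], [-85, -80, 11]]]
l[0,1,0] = 22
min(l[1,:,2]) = -28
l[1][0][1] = -67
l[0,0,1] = -87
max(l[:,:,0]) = 89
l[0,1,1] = -46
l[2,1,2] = 11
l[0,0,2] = 64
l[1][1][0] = 29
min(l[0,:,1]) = -87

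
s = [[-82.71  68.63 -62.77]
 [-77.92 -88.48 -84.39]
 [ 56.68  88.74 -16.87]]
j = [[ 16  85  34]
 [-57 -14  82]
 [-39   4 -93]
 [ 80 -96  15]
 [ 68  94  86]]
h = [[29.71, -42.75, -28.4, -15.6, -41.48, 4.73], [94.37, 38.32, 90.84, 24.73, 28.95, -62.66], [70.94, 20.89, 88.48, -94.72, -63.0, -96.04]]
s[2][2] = -16.87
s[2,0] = 56.68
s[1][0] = -77.92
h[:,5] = [4.73, -62.66, -96.04]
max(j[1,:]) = 82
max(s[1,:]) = -77.92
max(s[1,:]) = -77.92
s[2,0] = 56.68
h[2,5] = -96.04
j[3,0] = 80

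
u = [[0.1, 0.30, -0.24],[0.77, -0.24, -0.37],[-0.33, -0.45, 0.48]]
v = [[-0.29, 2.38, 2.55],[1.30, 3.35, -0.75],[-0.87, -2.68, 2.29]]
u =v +[[0.39, -2.08, -2.79], [-0.53, -3.59, 0.38], [0.54, 2.23, -1.81]]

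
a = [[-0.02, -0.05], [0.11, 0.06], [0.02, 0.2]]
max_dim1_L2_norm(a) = 0.2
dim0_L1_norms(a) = [0.15, 0.31]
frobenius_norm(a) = 0.24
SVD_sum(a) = [[-0.02, -0.05], [0.03, 0.09], [0.06, 0.19]] + [[-0.00,0.00], [0.08,-0.03], [-0.04,0.01]]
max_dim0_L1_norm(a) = 0.31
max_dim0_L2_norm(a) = 0.21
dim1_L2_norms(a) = [0.05, 0.13, 0.2]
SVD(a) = [[-0.24, 0.04],[0.4, -0.9],[0.88, 0.43]] @ diag([0.22305026272864947, 0.09616953933902583]) @ [[0.3, 0.95],[-0.95, 0.3]]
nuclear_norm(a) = 0.32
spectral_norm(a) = 0.22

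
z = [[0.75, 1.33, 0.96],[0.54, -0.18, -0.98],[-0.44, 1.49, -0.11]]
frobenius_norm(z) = 2.64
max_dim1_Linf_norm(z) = 1.49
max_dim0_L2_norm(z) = 2.01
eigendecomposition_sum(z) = [[0.95+0.00j, 0.90-0.00j, 0.02-0.00j], [(0.32+0j), (0.31-0j), 0.01-0.00j], [(0.05+0j), 0.05-0.00j, 0.00-0.00j]] + [[-0.10+0.15j, (0.22-0.46j), (0.47+0.13j)], [0.11-0.16j, -0.24+0.48j, (-0.49-0.15j)], [-0.24-0.10j, 0.72+0.19j, (-0.06+0.71j)]] + [[-0.10-0.15j, (0.22+0.46j), (0.47-0.13j)], [0.11+0.16j, (-0.24-0.48j), -0.49+0.15j], [-0.24+0.10j, 0.72-0.19j, -0.06-0.71j]]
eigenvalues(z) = [(1.25+0j), (-0.4+1.34j), (-0.4-1.34j)]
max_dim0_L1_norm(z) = 3.0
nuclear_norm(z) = 4.30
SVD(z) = [[0.78, -0.42, -0.47], [-0.25, 0.49, -0.84], [0.58, 0.77, 0.27]] @ diag([2.1582762328383, 1.1518353052896282, 0.9891001629024575]) @ [[0.09, 0.9, 0.43], [-0.34, 0.43, -0.84], [-0.94, -0.07, 0.34]]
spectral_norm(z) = 2.16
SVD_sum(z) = [[0.15, 1.51, 0.72],  [-0.05, -0.48, -0.23],  [0.11, 1.13, 0.54]] + [[0.16,-0.21,0.4], [-0.19,0.24,-0.47], [-0.3,0.38,-0.74]] + [[0.44,  0.03,  -0.16], [0.78,  0.06,  -0.28], [-0.25,  -0.02,  0.09]]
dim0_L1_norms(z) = [1.73, 3.0, 2.05]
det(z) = 2.46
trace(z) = 0.46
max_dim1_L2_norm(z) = 1.8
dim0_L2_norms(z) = [1.02, 2.01, 1.38]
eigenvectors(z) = [[-0.95+0.00j,  (-0.09+0.47j),  -0.09-0.47j], [-0.32+0.00j,  0.11-0.50j,  0.11+0.50j], [(-0.05+0j),  (-0.71+0j),  -0.71-0.00j]]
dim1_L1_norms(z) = [3.04, 1.7, 2.04]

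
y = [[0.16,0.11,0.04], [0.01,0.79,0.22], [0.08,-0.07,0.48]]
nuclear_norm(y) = 1.47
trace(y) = 1.43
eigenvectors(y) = [[0.97, 0.11, -0.17], [0.06, 0.64, -0.96], [-0.23, -0.76, 0.2]]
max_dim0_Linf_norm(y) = 0.79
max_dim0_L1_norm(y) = 0.97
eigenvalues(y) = [0.16, 0.53, 0.75]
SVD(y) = [[-0.15, 0.06, -0.99], [-0.98, -0.13, 0.14], [-0.12, 0.99, 0.08]] @ diag([0.8328884023463364, 0.48628485396375176, 0.15304884854980214]) @ [[-0.05, -0.94, -0.34], [0.18, -0.34, 0.92], [-0.98, -0.01, 0.19]]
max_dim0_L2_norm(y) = 0.8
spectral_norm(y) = 0.83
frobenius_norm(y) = 0.98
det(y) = 0.06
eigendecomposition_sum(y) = [[0.16, -0.03, -0.00], [0.01, -0.00, -0.00], [-0.04, 0.01, 0.00]] + [[-0.02, -0.02, -0.09],  [-0.12, -0.09, -0.53],  [0.14, 0.11, 0.64]] + [[0.02, 0.15, 0.13], [0.12, 0.88, 0.75], [-0.02, -0.19, -0.16]]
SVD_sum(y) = [[0.01, 0.12, 0.04], [0.04, 0.77, 0.27], [0.01, 0.09, 0.03]] + [[0.01,-0.01,0.03], [-0.01,0.02,-0.06], [0.09,-0.16,0.44]] + [[0.15, 0.0, -0.03], [-0.02, -0.0, 0.00], [-0.01, -0.00, 0.0]]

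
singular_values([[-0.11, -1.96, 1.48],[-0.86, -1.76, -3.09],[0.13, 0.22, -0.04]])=[3.68, 2.44, 0.09]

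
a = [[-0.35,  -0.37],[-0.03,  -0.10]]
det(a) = 0.02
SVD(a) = [[-0.98, -0.18], [-0.18, 0.98]] @ diag([0.5178513013454866, 0.04615224474265639]) @ [[0.68, 0.74], [0.74, -0.68]]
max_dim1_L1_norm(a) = 0.72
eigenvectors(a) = [[-0.99, 0.79],  [-0.1, -0.61]]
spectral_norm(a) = 0.52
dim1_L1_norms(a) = [0.72, 0.13]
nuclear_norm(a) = 0.56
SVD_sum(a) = [[-0.34, -0.38], [-0.06, -0.07]] + [[-0.01,0.01], [0.03,-0.03]]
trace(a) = -0.45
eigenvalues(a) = [-0.39, -0.06]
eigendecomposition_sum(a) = [[-0.34, -0.44], [-0.04, -0.05]] + [[-0.01, 0.07],[0.01, -0.05]]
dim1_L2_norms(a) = [0.51, 0.1]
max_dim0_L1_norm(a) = 0.47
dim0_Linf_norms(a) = [0.35, 0.37]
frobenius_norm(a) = 0.52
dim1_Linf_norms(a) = [0.37, 0.1]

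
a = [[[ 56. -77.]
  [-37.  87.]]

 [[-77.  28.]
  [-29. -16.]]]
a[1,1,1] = -16.0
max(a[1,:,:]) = 28.0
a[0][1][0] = -37.0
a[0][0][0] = 56.0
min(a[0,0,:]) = -77.0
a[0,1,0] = -37.0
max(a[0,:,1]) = 87.0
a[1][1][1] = -16.0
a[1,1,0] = -29.0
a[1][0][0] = -77.0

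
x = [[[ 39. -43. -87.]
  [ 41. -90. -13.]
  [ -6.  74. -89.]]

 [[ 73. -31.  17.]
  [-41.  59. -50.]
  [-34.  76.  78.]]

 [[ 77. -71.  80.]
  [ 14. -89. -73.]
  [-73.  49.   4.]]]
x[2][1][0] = 14.0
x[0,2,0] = -6.0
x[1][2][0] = -34.0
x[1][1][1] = 59.0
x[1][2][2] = 78.0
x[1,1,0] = -41.0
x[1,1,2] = -50.0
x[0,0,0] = 39.0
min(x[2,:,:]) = -89.0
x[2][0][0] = 77.0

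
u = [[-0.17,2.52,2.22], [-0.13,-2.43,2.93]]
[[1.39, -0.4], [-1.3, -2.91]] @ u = [[-0.18, 4.47, 1.91], [0.60, 3.80, -11.41]]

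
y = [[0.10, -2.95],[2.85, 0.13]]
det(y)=8.421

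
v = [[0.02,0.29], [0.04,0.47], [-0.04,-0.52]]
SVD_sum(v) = [[0.02, 0.29], [0.04, 0.47], [-0.04, -0.52]] + [[-0.00, 0.00], [0.0, -0.0], [0.0, -0.00]]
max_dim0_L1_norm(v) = 1.28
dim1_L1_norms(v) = [0.31, 0.51, 0.56]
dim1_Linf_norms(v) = [0.29, 0.47, 0.52]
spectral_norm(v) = 0.76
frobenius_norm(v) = 0.76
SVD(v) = [[-0.38, 0.68], [-0.62, -0.69], [0.69, -0.24]] @ diag([0.7609088281167181, 0.004213703126972339]) @ [[-0.08,-1.0],  [-1.0,0.08]]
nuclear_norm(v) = 0.77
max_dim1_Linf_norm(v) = 0.52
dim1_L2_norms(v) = [0.29, 0.47, 0.52]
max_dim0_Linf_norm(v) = 0.52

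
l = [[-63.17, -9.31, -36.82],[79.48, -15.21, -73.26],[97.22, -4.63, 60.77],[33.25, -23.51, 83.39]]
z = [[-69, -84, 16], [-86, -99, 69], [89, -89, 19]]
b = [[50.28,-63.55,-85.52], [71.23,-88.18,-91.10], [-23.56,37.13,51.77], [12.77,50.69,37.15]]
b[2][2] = 51.77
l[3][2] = 83.39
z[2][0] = 89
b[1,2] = -91.1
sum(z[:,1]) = -272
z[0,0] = -69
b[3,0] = 12.77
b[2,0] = -23.56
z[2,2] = 19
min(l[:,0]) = -63.17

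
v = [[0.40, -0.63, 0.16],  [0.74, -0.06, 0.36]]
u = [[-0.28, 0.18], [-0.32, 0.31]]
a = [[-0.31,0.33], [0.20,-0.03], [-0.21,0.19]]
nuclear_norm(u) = 0.61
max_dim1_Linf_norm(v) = 0.74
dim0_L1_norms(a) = [0.72, 0.55]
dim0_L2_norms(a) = [0.42, 0.38]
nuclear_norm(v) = 1.50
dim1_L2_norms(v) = [0.76, 0.83]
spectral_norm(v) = 1.01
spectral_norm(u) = 0.55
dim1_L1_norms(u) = [0.46, 0.63]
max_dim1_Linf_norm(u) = 0.32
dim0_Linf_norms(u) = [0.32, 0.31]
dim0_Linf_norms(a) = [0.31, 0.33]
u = v @ a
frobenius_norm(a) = 0.57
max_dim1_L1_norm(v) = 1.19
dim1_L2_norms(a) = [0.45, 0.2, 0.28]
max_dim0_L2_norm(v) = 0.84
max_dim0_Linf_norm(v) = 0.74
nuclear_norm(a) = 0.68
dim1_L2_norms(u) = [0.33, 0.45]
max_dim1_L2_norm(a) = 0.45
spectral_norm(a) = 0.56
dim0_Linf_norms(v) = [0.74, 0.63, 0.36]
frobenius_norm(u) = 0.56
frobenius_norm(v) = 1.12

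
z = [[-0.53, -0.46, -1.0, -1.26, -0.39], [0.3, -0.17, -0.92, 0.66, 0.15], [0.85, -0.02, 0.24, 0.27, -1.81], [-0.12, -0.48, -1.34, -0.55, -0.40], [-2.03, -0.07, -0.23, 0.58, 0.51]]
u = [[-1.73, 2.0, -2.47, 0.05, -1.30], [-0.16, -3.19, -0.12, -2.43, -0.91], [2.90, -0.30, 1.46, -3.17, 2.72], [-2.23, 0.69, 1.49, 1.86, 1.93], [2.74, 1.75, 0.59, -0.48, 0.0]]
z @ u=[[-0.17, -0.84, -2.2, 2.10, -4.04],[-4.22, 2.14, -0.99, 4.5, -1.46],[-6.33, -1.29, -2.41, 0.7, 0.09],[-3.47, 0.61, -2.66, 4.58, -4.11],[2.96, -2.47, 5.85, 1.63, 3.20]]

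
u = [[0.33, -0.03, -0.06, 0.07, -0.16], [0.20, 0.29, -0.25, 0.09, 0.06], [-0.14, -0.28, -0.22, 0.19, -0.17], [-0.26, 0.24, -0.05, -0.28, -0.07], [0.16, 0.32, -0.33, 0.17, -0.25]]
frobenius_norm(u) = 1.05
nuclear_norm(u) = 2.05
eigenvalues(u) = [(0.4+0.11j), (0.4-0.11j), (-0.4+0.13j), (-0.4-0.13j), (-0.13+0j)]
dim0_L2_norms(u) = [0.51, 0.57, 0.48, 0.4, 0.35]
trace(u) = -0.13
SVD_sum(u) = [[0.12,  0.13,  -0.14,  0.08,  -0.07], [0.19,  0.2,  -0.23,  0.12,  -0.12], [0.01,  0.01,  -0.01,  0.01,  -0.01], [-0.02,  -0.02,  0.02,  -0.01,  0.01], [0.27,  0.28,  -0.31,  0.17,  -0.16]] + [[0.06,-0.14,-0.01,0.1,-0.03], [-0.03,0.09,0.01,-0.06,0.02], [0.09,-0.24,-0.02,0.17,-0.05], [-0.12,0.31,0.02,-0.21,0.07], [-0.01,0.04,0.0,-0.03,0.01]] + [[0.1, 0.02, 0.07, -0.01, 0.06], [0.06, 0.01, 0.04, -0.00, 0.04], [-0.24, -0.04, -0.16, 0.02, -0.14], [-0.15, -0.03, -0.10, 0.01, -0.09], [-0.09, -0.01, -0.06, 0.01, -0.05]] + [[0.04, -0.01, 0.05, -0.07, -0.13], [-0.03, 0.01, -0.04, 0.06, 0.11], [-0.01, 0.0, -0.01, 0.02, 0.03], [0.02, -0.01, 0.03, -0.04, -0.07], [0.01, -0.0, 0.01, -0.02, -0.03]] + [[0.01, -0.02, -0.02, -0.03, 0.01], [0.01, -0.02, -0.03, -0.03, 0.01], [0.01, -0.01, -0.02, -0.02, 0.01], [0.01, -0.01, -0.02, -0.02, 0.01], [-0.01, 0.02, 0.03, 0.03, -0.01]]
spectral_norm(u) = 0.73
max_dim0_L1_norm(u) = 1.16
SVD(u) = [[-0.34, 0.34, 0.31, -0.69, -0.44], [-0.55, -0.20, 0.19, 0.59, -0.53], [-0.03, 0.57, -0.75, 0.14, -0.3], [0.06, -0.72, -0.47, -0.36, -0.36], [-0.76, -0.09, -0.28, -0.15, 0.56]] @ diag([0.7269384712687236, 0.5557292848517953, 0.43772996755520654, 0.23330774742991664, 0.09790501233797697]) @ [[-0.49, -0.51, 0.57, -0.31, 0.29], [0.29, -0.77, -0.06, 0.54, -0.16], [0.74, 0.12, 0.49, -0.05, 0.44], [-0.25, 0.08, -0.3, 0.46, 0.79], [-0.25, 0.36, 0.58, 0.63, -0.26]]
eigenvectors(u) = [[-0.27+0.34j, -0.27-0.34j, 0.16+0.01j, (0.16-0.01j), (0.06+0j)], [(0.64+0j), (0.64-0j), (0.1-0.05j), (0.1+0.05j), -0.35+0.00j], [(-0.28-0.08j), -0.28+0.08j, (0.6+0j), (0.6-0j), (-0.7+0j)], [0.27-0.17j, 0.27+0.17j, 0.23+0.45j, 0.23-0.45j, -0.57+0.00j], [(0.46-0j), 0.46+0.00j, (0.58+0.11j), (0.58-0.11j), 0.25+0.00j]]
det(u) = -0.00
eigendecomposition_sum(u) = [[(0.16+0.21j), -0.02+0.14j, 0.00-0.07j, 0.01+0.02j, (-0.04-0.01j)], [0.09-0.37j, 0.18-0.11j, (-0.08+0.06j), 0.01-0.02j, 0.02+0.06j], [-0.09+0.15j, -0.09+0.03j, 0.04-0.02j, (-0.01+0.01j), (-0-0.03j)], [-0.06-0.18j, 0.05-0.09j, (-0.02+0.05j), (-0-0.01j), (0.03+0.02j)], [0.07-0.27j, 0.13-0.08j, -0.06+0.05j, (0.01-0.02j), 0.02+0.05j]] + [[0.16-0.21j, (-0.02-0.14j), 0.07j, (0.01-0.02j), -0.04+0.01j], [(0.09+0.37j), (0.18+0.11j), (-0.08-0.06j), (0.01+0.02j), (0.02-0.06j)], [-0.09-0.15j, (-0.09-0.03j), (0.04+0.02j), -0.01-0.01j, -0.00+0.03j], [(-0.06+0.18j), (0.05+0.09j), -0.02-0.05j, -0.00+0.01j, 0.03-0.02j], [(0.07+0.27j), (0.13+0.08j), -0.06-0.05j, 0.01+0.02j, (0.02-0.05j)]] + [[0.01+0.03j, -0.00-0.04j, (-0.03-0.02j), 0.03+0.06j, (-0.03+0.02j)],[0.01+0.01j, (-0.01-0.02j), (-0.03-0j), (0.04+0.03j), -0.01+0.02j],[0.03+0.10j, (-0.01-0.14j), -0.13-0.08j, 0.12+0.23j, -0.12+0.06j],[(-0.06+0.06j), 0.10-0.06j, 0.01-0.13j, -0.13+0.18j, -0.09-0.07j],[0.01+0.10j, 0.02-0.14j, (-0.11-0.11j), 0.07+0.24j, (-0.13+0.04j)]] + [[0.01-0.03j, (-0+0.04j), (-0.03+0.02j), 0.03-0.06j, -0.03-0.02j], [(0.01-0.01j), (-0.01+0.02j), -0.03+0.00j, (0.04-0.03j), (-0.01-0.02j)], [(0.03-0.1j), -0.01+0.14j, -0.13+0.08j, (0.12-0.23j), (-0.12-0.06j)], [(-0.06-0.06j), (0.1+0.06j), (0.01+0.13j), -0.13-0.18j, -0.09+0.07j], [(0.01-0.1j), 0.02+0.14j, (-0.11+0.11j), 0.07-0.24j, -0.13-0.04j]] + [[0.00+0.00j,0.01+0.00j,0j,0j,-0.01-0.00j], [-0.01-0.00j,-0.04-0.00j,-0.02-0.00j,(-0.01-0j),(0.04+0j)], [-0.02-0.00j,-0.08-0.00j,(-0.05-0j),-0.03-0.00j,(0.08+0j)], [(-0.02-0j),-0.06-0.00j,-0.04-0.00j,(-0.02-0j),0.06+0.00j], [(0.01+0j),(0.03+0j),(0.02+0j),0.01+0.00j,(-0.03-0j)]]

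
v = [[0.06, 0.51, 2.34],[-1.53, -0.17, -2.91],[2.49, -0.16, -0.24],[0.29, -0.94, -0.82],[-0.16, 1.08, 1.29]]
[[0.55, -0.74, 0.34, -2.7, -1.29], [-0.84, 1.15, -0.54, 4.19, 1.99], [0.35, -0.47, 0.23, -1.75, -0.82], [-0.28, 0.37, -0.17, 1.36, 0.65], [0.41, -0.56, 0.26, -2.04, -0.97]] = v@ [[0.17, -0.23, 0.11, -0.85, -0.40], [0.18, -0.24, 0.11, -0.89, -0.42], [0.19, -0.26, 0.12, -0.94, -0.45]]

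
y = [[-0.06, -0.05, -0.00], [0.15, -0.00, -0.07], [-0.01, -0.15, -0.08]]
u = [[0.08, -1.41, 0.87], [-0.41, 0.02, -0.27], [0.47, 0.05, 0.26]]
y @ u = [[0.02, 0.08, -0.04], [-0.02, -0.22, 0.11], [0.02, 0.01, 0.01]]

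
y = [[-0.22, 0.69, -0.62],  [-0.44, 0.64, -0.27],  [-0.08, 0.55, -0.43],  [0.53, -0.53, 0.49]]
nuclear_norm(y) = 2.20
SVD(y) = [[-0.57, 0.48, 0.18], [-0.48, -0.49, -0.72], [-0.41, 0.54, -0.22], [0.53, 0.49, -0.64]] @ diag([1.646938820179566, 0.36619371550993307, 0.1849180502454204]) @ [[0.39, -0.73, 0.56], [0.89, 0.15, -0.43], [-0.23, -0.66, -0.71]]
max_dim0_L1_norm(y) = 2.41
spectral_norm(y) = 1.65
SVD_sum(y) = [[-0.37, 0.68, -0.52], [-0.31, 0.58, -0.44], [-0.27, 0.49, -0.37], [0.34, -0.64, 0.48]] + [[0.16, 0.03, -0.08], [-0.16, -0.03, 0.08], [0.18, 0.03, -0.08], [0.16, 0.03, -0.08]] + [[-0.01,-0.02,-0.02], [0.03,0.09,0.09], [0.01,0.03,0.03], [0.03,0.08,0.08]]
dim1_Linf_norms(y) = [0.69, 0.64, 0.55, 0.53]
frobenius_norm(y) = 1.70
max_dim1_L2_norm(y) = 0.95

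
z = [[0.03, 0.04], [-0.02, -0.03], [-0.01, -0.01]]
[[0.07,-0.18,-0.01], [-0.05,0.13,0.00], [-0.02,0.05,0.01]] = z @ [[-0.76, -2.58, -2.1], [2.34, -2.49, 1.31]]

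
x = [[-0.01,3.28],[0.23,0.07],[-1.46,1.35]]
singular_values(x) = [3.6, 1.35]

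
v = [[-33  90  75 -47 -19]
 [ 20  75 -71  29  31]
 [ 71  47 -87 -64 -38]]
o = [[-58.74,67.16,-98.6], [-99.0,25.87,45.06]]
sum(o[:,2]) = -53.53999999999999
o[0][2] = -98.6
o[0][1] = 67.16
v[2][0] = 71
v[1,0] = 20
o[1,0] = -99.0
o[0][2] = -98.6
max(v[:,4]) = 31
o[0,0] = -58.74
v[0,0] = -33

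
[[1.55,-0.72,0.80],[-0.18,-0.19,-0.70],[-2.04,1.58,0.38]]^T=[[1.55, -0.18, -2.04],  [-0.72, -0.19, 1.58],  [0.80, -0.7, 0.38]]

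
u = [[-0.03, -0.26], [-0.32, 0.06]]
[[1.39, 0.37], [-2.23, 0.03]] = u @ [[5.83, -0.35],[-6.0, -1.37]]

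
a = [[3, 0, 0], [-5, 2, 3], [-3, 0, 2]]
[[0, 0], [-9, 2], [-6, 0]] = a@[[0, 0], [0, 1], [-3, 0]]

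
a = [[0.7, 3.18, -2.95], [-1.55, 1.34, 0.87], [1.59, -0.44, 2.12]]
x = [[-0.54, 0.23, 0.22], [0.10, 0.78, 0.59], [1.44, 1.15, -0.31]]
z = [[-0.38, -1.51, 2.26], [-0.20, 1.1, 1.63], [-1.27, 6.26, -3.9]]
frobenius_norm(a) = 5.61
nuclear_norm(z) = 10.73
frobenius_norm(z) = 8.21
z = x @ a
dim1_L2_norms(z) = [2.74, 1.98, 7.48]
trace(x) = -0.07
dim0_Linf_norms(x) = [1.44, 1.15, 0.59]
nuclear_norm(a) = 8.99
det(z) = 10.14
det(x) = 0.48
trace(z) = -3.18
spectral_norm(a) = 4.71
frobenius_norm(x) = 2.20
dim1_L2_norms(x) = [0.63, 0.98, 1.87]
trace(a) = 4.16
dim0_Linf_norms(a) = [1.59, 3.18, 2.95]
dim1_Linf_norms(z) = [2.26, 1.63, 6.26]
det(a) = 21.38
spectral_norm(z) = 7.86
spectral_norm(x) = 1.96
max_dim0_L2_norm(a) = 3.74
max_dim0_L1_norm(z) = 8.87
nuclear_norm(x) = 3.19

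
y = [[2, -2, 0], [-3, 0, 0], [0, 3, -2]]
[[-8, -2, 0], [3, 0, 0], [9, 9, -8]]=y @ [[-1, 0, 0], [3, 1, 0], [0, -3, 4]]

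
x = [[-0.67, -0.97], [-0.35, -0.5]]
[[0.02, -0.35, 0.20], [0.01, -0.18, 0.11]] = x @ [[-0.57, 0.49, -0.1], [0.37, 0.02, -0.14]]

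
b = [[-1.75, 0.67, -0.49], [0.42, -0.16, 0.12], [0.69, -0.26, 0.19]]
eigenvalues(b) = [-1.72, 0.0, -0.01]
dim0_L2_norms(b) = [1.93, 0.74, 0.54]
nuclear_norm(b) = 2.14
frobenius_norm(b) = 2.13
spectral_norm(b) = 2.13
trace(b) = -1.72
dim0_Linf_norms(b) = [1.75, 0.67, 0.49]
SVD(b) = [[-0.91, 0.28, 0.31],  [0.22, -0.31, 0.92],  [0.36, 0.91, 0.22]] @ diag([2.1325275515302127, 0.004607441599332829, 0.0022390726797120227]) @ [[0.9, -0.35, 0.25],[0.42, 0.61, -0.68],[0.08, 0.72, 0.69]]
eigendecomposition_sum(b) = [[-1.75, 0.67, -0.49], [0.42, -0.16, 0.12], [0.69, -0.26, 0.19]] + [[0.00, 0.00, 0.0], [0.0, 0.00, 0.00], [0.00, 0.00, 0.00]] + [[0.00, -0.00, 0.0], [0.0, -0.00, 0.00], [-0.0, 0.0, -0.0]]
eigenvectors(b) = [[0.91, -0.15, -0.36],[-0.22, -0.81, -0.28],[-0.36, -0.57, 0.89]]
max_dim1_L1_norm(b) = 2.91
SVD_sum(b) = [[-1.75, 0.67, -0.49], [0.42, -0.16, 0.12], [0.69, -0.26, 0.19]] + [[0.00,0.0,-0.00], [-0.0,-0.0,0.0], [0.00,0.00,-0.00]] + [[0.00, 0.00, 0.0], [0.00, 0.0, 0.00], [0.0, 0.00, 0.00]]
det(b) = 0.00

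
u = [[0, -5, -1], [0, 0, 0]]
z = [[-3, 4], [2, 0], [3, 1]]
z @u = [[0, 15, 3], [0, -10, -2], [0, -15, -3]]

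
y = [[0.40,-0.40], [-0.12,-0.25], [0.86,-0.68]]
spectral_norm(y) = 1.23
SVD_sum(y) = [[0.43,  -0.37], [0.05,  -0.05], [0.83,  -0.71]] + [[-0.03,-0.03], [-0.17,-0.20], [0.03,0.03]]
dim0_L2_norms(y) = [0.96, 0.83]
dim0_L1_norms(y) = [1.38, 1.33]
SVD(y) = [[-0.46, -0.16], [-0.06, -0.98], [-0.89, 0.15]] @ diag([1.2342489205597766, 0.27482649453250707]) @ [[-0.76, 0.65], [0.65, 0.76]]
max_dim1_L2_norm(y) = 1.1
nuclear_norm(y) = 1.51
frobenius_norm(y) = 1.26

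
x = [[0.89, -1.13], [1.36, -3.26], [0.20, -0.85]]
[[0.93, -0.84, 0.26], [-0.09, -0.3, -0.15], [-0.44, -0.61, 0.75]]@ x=[[-0.26, 1.47], [-0.52, 1.21], [-1.07, 1.85]]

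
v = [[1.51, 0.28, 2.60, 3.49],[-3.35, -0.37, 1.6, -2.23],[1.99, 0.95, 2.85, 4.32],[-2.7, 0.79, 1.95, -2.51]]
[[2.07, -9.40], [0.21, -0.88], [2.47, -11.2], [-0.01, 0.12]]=v @ [[-0.32,1.44], [0.05,-0.23], [0.24,-1.07], [0.55,-2.5]]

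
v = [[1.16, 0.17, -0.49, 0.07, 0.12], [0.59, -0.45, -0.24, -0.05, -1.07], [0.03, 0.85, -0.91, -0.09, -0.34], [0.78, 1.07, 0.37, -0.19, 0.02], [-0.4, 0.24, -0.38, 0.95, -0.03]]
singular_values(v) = [1.81, 1.4, 1.35, 0.86, 0.69]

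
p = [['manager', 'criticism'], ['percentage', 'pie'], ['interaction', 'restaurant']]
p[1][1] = 'pie'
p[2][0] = 'interaction'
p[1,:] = ['percentage', 'pie']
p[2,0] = 'interaction'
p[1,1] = 'pie'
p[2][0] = 'interaction'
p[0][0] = 'manager'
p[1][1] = 'pie'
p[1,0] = 'percentage'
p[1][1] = 'pie'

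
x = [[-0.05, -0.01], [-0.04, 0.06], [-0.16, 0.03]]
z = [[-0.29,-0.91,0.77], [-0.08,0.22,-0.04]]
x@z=[[0.02, 0.04, -0.04], [0.01, 0.05, -0.03], [0.04, 0.15, -0.12]]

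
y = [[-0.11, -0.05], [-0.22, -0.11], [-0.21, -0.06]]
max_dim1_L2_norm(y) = 0.25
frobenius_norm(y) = 0.35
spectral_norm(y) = 0.35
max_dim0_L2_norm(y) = 0.32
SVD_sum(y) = [[-0.11, -0.05], [-0.23, -0.09], [-0.20, -0.08]] + [[0.0,-0.0], [0.01,-0.02], [-0.01,0.02]]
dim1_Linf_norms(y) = [0.11, 0.22, 0.21]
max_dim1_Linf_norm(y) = 0.22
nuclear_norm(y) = 0.38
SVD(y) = [[-0.35, -0.15], [-0.70, -0.61], [-0.62, 0.78]] @ diag([0.34908591944082534, 0.030643447067091552]) @ [[0.93, 0.38], [-0.38, 0.93]]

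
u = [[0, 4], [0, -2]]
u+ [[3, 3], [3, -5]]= [[3, 7], [3, -7]]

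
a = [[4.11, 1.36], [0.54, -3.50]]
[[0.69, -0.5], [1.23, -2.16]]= a@ [[0.27, -0.31], [-0.31, 0.57]]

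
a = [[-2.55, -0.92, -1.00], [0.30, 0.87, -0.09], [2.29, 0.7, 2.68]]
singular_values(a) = [4.5, 1.23, 0.61]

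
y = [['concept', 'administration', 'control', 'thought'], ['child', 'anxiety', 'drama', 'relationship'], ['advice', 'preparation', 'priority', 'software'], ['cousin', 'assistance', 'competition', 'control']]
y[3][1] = 'assistance'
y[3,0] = 'cousin'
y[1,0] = 'child'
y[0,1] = 'administration'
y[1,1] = 'anxiety'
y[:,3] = ['thought', 'relationship', 'software', 'control']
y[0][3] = 'thought'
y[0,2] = 'control'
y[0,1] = 'administration'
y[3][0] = 'cousin'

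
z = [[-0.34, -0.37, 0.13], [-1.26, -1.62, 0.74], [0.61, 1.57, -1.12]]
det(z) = 0.005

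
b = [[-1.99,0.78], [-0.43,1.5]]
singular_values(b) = [2.41, 1.1]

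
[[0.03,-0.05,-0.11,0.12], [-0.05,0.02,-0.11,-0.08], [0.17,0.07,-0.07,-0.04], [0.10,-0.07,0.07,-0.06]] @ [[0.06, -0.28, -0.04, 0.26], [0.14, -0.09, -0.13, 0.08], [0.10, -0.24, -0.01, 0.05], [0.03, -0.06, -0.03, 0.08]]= [[-0.01, 0.02, 0.0, 0.01], [-0.01, 0.04, 0.0, -0.02], [0.01, -0.03, -0.01, 0.04], [0.00, -0.03, 0.01, 0.02]]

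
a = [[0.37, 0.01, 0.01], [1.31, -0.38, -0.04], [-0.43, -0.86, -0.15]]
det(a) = -0.00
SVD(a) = [[-0.26, 0.05, 0.97], [-0.94, -0.26, -0.23], [0.23, -0.97, 0.12]] @ diag([1.4321798569792639, 0.9460749004182182, 0.0017720218721118655]) @ [[-0.99,0.11,-0.0], [0.10,0.98,0.16], [-0.02,-0.16,0.99]]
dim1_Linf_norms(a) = [0.37, 1.31, 0.86]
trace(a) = -0.16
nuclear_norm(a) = 2.38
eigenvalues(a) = [-0.52, 0.35, 0.01]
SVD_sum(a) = [[0.36, -0.04, 0.0], [1.34, -0.14, 0.00], [-0.33, 0.04, -0.0]] + [[0.01, 0.05, 0.01], [-0.03, -0.24, -0.04], [-0.1, -0.90, -0.15]] + [[-0.0, -0.00, 0.0], [0.0, 0.00, -0.0], [-0.00, -0.0, 0.00]]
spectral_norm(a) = 1.43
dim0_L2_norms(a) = [1.43, 0.94, 0.16]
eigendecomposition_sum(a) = [[-0.02, 0.01, 0.00], [0.53, -0.38, -0.05], [1.20, -0.86, -0.13]] + [[0.39, -0.00, 0.01], [0.8, -0.01, 0.02], [-1.73, 0.02, -0.04]] + [[-0.0, 0.0, -0.00], [-0.02, 0.00, -0.0], [0.10, -0.02, 0.01]]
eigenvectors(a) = [[-0.01, 0.20, -0.02], [0.4, 0.41, -0.18], [0.92, -0.89, 0.98]]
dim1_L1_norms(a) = [0.39, 1.73, 1.44]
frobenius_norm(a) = 1.72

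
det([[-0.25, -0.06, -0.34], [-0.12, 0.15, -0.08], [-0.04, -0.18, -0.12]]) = -0.001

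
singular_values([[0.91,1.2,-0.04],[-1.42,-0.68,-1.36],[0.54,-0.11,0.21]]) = [2.41, 1.03, 0.33]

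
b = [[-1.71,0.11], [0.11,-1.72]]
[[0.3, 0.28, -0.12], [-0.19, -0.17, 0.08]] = b @ [[-0.17,-0.16,0.07], [0.1,0.09,-0.04]]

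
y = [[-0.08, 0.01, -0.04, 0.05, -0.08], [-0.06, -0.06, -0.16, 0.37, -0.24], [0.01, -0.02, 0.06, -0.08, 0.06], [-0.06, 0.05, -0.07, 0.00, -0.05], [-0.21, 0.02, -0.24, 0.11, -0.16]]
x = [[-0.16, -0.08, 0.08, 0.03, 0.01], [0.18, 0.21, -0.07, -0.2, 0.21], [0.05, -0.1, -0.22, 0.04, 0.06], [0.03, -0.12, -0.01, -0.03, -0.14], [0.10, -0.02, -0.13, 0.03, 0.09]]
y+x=[[-0.24,  -0.07,  0.04,  0.08,  -0.07], [0.12,  0.15,  -0.23,  0.17,  -0.03], [0.06,  -0.12,  -0.16,  -0.04,  0.12], [-0.03,  -0.07,  -0.08,  -0.03,  -0.19], [-0.11,  0.0,  -0.37,  0.14,  -0.07]]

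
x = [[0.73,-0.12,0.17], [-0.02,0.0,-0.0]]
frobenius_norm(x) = 0.76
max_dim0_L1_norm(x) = 0.75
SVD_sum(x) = [[0.73, -0.12, 0.17], [-0.02, 0.00, -0.0]] + [[-0.00,-0.00,0.0], [-0.0,-0.00,0.00]]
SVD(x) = [[-1.00, 0.03],[0.03, 1.00]] @ diag([0.7593220399015757, 0.005480850272535763]) @ [[-0.96, 0.16, -0.22],  [-0.27, -0.55, 0.79]]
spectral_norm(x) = 0.76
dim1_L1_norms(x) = [1.02, 0.02]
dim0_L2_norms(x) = [0.73, 0.12, 0.17]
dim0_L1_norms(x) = [0.75, 0.12, 0.17]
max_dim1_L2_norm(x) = 0.76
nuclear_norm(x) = 0.76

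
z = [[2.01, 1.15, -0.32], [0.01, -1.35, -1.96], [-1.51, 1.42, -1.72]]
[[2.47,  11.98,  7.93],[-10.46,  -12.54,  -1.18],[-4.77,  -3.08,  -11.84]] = z@ [[0.66,3.51,4.92], [2.08,5.09,-1.28], [3.91,2.91,1.51]]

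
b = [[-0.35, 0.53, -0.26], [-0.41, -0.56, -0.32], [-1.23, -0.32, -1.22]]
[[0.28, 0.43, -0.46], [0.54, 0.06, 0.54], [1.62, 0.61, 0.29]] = b @ [[-0.37, -0.88, -0.29],[-0.17, 0.37, -0.91],[-0.91, 0.29, 0.29]]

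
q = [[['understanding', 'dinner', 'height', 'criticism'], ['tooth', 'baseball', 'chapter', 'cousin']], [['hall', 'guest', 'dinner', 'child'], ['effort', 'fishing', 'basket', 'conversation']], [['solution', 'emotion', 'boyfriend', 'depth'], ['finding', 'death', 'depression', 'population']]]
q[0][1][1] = 'baseball'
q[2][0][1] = 'emotion'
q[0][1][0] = 'tooth'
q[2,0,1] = 'emotion'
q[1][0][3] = 'child'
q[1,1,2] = 'basket'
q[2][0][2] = 'boyfriend'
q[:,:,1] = [['dinner', 'baseball'], ['guest', 'fishing'], ['emotion', 'death']]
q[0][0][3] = 'criticism'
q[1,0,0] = 'hall'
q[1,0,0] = 'hall'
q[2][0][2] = 'boyfriend'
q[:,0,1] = ['dinner', 'guest', 'emotion']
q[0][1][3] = 'cousin'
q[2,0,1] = 'emotion'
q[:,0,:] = [['understanding', 'dinner', 'height', 'criticism'], ['hall', 'guest', 'dinner', 'child'], ['solution', 'emotion', 'boyfriend', 'depth']]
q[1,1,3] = 'conversation'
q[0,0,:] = ['understanding', 'dinner', 'height', 'criticism']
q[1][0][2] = 'dinner'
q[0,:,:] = [['understanding', 'dinner', 'height', 'criticism'], ['tooth', 'baseball', 'chapter', 'cousin']]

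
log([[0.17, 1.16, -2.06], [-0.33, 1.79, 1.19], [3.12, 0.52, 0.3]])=[[1.05, 0.53, -1.26], [-0.57, 0.75, 0.31], [1.67, -0.27, 0.99]]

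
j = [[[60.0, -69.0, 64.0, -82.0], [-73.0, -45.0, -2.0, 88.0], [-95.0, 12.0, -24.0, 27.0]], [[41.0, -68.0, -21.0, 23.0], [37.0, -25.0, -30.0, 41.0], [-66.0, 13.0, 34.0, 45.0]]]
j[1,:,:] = [[41.0, -68.0, -21.0, 23.0], [37.0, -25.0, -30.0, 41.0], [-66.0, 13.0, 34.0, 45.0]]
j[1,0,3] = 23.0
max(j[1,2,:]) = 45.0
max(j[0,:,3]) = 88.0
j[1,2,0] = -66.0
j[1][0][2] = -21.0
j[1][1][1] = -25.0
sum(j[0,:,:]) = -139.0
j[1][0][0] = 41.0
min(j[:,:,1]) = -69.0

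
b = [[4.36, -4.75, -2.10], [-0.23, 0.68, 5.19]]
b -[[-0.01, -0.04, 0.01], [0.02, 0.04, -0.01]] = [[4.37, -4.71, -2.11],  [-0.25, 0.64, 5.20]]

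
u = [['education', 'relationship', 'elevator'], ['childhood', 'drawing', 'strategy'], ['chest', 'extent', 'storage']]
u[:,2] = ['elevator', 'strategy', 'storage']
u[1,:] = ['childhood', 'drawing', 'strategy']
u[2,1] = 'extent'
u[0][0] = 'education'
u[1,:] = ['childhood', 'drawing', 'strategy']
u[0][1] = 'relationship'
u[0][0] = 'education'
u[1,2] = 'strategy'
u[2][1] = 'extent'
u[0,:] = ['education', 'relationship', 'elevator']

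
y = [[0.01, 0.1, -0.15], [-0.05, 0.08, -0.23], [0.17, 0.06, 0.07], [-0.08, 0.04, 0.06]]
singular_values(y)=[0.31, 0.19, 0.09]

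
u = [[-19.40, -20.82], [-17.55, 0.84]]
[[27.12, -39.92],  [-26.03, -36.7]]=u @ [[1.36, 2.09],[-2.57, -0.03]]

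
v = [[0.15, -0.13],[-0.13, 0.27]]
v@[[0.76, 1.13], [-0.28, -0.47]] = [[0.15, 0.23], [-0.17, -0.27]]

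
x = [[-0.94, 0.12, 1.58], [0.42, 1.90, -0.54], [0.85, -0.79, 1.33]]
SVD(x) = [[-0.47, -0.84, -0.26], [0.68, -0.53, 0.51], [-0.57, 0.06, 0.82]] @ diag([2.5176063412638316, 1.6330095991744593, 1.2581088821847717]) @ [[0.1, 0.67, -0.74], [0.38, -0.71, -0.59], [0.92, 0.22, 0.32]]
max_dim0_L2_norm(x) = 2.13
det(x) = -5.17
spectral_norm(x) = 2.52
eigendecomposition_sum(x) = [[-1.22, 0.21, 0.72],[0.22, -0.04, -0.13],[0.43, -0.07, -0.25]] + [[0.27, 0.69, 0.42], [0.23, 0.57, 0.35], [0.39, 1.00, 0.62]] + [[0.01, -0.78, 0.44], [-0.02, 1.36, -0.76], [0.03, -1.72, 0.96]]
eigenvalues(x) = [-1.51, 1.46, 2.34]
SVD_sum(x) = [[-0.11, -0.79, 0.87],[0.16, 1.14, -1.26],[-0.14, -0.95, 1.05]] + [[-0.52, 0.98, 0.82], [-0.33, 0.62, 0.52], [0.04, -0.07, -0.06]] + [[-0.30, -0.07, -0.11],[0.59, 0.14, 0.2],[0.95, 0.23, 0.33]]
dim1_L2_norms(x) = [1.84, 2.02, 1.77]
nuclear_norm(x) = 5.41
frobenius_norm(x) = 3.25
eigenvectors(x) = [[-0.93, 0.51, 0.33], [0.17, 0.43, -0.59], [0.32, 0.75, 0.74]]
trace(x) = 2.29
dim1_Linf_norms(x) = [1.58, 1.9, 1.33]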